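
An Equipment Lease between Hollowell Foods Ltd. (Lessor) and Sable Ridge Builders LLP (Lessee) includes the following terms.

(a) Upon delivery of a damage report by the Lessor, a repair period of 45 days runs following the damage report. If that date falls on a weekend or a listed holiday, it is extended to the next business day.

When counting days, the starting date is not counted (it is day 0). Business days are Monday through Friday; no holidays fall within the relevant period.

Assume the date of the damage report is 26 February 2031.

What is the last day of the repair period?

The last day of the repair period: 26 February 2031 + 45 days = 12 April 2031. That falls on a Saturday, so it rolls to the next business day, Monday, 14 April 2031.

14 April 2031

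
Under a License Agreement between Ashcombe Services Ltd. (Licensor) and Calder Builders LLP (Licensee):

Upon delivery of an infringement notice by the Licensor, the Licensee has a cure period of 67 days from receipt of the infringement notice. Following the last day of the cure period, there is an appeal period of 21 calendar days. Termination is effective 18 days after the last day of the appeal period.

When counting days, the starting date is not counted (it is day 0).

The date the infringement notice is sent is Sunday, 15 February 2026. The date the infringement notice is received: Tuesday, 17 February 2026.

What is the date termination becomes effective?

3 June 2026

Adding 67 calendar days to 17 February 2026 gives 25 April 2026, which is the last day of the cure period.
Adding 21 calendar days to 25 April 2026 gives 16 May 2026, which is the last day of the appeal period.
Adding 18 calendar days to 16 May 2026 gives 3 June 2026, which is the date termination becomes effective.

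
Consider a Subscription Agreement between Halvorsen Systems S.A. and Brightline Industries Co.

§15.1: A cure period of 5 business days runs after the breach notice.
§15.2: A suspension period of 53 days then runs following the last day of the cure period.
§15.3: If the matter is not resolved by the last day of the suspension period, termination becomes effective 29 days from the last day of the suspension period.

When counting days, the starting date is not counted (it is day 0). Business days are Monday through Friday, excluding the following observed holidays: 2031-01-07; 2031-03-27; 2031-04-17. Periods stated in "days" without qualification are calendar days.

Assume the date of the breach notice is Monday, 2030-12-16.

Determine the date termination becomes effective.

The last day of the cure period: counting 5 business days from Monday, 2030-12-16 (Dec 17, Dec 18, Dec 19, Dec 20, Dec 23, skipping weekends) reaches Monday, 2030-12-23.
The last day of the suspension period: 2030-12-23 + 53 days = 2031-02-14.
The date termination becomes effective: 2031-02-14 + 29 days = 2031-03-15.

2031-03-15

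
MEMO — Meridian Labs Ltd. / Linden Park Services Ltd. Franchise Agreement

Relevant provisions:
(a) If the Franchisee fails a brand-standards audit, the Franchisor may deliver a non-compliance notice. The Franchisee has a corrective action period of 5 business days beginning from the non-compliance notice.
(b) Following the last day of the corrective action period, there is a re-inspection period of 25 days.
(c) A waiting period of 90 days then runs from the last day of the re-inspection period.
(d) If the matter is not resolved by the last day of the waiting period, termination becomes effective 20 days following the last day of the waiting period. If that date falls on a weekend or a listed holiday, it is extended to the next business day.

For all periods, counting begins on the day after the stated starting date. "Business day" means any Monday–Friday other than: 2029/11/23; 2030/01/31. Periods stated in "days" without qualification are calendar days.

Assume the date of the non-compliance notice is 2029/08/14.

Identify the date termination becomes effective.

2030/01/03

The last day of the corrective action period: counting 5 business days from Tuesday, 2029/08/14 (Aug 15, Aug 16, Aug 17, Aug 20, Aug 21, skipping weekends) reaches Tuesday, 2029/08/21.
The last day of the re-inspection period: 2029/08/21 + 25 days = 2029/09/15.
The last day of the waiting period: 90 calendar days after 2029/09/15 is 2029/12/14.
The date termination becomes effective: 2029/12/14 + 20 days = 2030/01/03. 2030/01/03 is a Thursday and is not a listed holiday, so no roll-forward applies.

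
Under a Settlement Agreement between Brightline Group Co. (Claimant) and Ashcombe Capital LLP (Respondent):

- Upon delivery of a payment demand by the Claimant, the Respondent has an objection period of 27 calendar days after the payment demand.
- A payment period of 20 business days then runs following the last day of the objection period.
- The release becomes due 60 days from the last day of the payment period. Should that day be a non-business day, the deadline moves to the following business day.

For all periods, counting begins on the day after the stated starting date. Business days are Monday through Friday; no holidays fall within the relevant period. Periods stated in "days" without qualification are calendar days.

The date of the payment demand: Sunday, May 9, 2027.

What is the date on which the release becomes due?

August 31, 2027

Adding 27 calendar days to May 9, 2027 gives June 5, 2027, which is the last day of the objection period.
The last day of the payment period: counting 20 business days from Saturday, June 5, 2027 (Jun 7, Jun 8, Jun 9, Jun 10, …, Jun 30, Jul 1, Jul 2, skipping weekends) reaches Friday, July 2, 2027.
Adding 60 calendar days to July 2, 2027 gives August 31, 2027, which is the date on which the release becomes due. August 31, 2027 is a Tuesday, so no roll-forward applies.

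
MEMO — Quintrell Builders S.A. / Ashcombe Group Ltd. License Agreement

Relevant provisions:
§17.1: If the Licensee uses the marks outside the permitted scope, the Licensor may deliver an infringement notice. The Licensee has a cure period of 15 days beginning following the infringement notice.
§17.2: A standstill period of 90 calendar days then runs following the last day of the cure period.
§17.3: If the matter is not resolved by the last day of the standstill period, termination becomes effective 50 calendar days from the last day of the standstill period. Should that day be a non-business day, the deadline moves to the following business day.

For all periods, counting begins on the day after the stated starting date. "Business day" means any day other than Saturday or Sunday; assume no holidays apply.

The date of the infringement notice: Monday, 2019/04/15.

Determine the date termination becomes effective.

The last day of the cure period: 2019/04/15 + 15 days = 2019/04/30.
The last day of the standstill period: 2019/04/30 + 90 days = 2019/07/29.
The date termination becomes effective: 50 calendar days after 2019/07/29 is 2019/09/17. 2019/09/17 is a Tuesday, so no roll-forward applies.

2019/09/17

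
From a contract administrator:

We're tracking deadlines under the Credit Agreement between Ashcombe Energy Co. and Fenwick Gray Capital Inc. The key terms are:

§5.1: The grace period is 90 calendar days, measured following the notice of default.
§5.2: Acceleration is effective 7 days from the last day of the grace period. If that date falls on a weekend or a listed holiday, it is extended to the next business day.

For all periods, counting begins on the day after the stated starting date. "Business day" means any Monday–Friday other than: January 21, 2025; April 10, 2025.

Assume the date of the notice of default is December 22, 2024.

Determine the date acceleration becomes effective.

The last day of the grace period: December 22, 2024 + 90 days = March 22, 2025.
The date acceleration becomes effective: March 22, 2025 + 7 days = March 29, 2025. That falls on a Saturday, so it rolls to the next business day, Monday, March 31, 2025.

March 31, 2025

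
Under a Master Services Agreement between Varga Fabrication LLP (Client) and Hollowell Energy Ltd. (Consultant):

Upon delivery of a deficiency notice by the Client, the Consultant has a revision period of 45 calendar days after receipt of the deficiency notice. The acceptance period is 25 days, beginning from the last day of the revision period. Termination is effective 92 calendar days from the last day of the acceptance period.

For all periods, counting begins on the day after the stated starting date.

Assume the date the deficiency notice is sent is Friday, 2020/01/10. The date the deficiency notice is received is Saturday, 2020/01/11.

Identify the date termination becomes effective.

2020/06/21

Adding 45 calendar days to 2020/01/11 gives 2020/02/25, which is the last day of the revision period.
The last day of the acceptance period: 25 calendar days after 2020/02/25 is 2020/03/21.
The date termination becomes effective: 92 calendar days after 2020/03/21 is 2020/06/21.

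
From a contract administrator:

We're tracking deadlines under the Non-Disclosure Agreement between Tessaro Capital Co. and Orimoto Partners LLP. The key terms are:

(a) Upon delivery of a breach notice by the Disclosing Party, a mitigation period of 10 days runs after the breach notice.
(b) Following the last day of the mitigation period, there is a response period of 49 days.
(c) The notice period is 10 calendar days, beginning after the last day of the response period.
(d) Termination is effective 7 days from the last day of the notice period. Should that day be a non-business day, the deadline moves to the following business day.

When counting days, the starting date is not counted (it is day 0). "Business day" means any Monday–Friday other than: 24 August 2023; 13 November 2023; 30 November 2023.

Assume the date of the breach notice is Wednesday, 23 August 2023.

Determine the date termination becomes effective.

Adding 10 calendar days to 23 August 2023 gives 2 September 2023, which is the last day of the mitigation period.
The last day of the response period: 2 September 2023 + 49 days = 21 October 2023.
Adding 10 calendar days to 21 October 2023 gives 31 October 2023, which is the last day of the notice period.
The date termination becomes effective: 31 October 2023 + 7 days = 7 November 2023. 7 November 2023 is a Tuesday and is not a listed holiday, so no roll-forward applies.

7 November 2023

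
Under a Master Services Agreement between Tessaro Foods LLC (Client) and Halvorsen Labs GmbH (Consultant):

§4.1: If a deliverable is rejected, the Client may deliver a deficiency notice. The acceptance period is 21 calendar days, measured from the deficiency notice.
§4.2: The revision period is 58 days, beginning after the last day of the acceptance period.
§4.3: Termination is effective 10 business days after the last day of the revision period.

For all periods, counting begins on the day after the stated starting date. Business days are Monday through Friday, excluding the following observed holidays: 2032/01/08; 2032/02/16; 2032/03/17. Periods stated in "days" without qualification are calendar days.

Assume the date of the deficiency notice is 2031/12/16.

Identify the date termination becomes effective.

The last day of the acceptance period: 21 calendar days after 2031/12/16 is 2032/01/06.
Adding 58 calendar days to 2032/01/06 gives 2032/03/04, which is the last day of the revision period.
The date termination becomes effective: counting 10 business days from Thursday, 2032/03/04 (Mar 5, Mar 8, Mar 9, Mar 10, Mar 11, Mar 12, Mar 15, Mar 16, Mar 18, Mar 19, skipping weekends and the listed holiday on Mar 17) reaches Friday, 2032/03/19.

2032/03/19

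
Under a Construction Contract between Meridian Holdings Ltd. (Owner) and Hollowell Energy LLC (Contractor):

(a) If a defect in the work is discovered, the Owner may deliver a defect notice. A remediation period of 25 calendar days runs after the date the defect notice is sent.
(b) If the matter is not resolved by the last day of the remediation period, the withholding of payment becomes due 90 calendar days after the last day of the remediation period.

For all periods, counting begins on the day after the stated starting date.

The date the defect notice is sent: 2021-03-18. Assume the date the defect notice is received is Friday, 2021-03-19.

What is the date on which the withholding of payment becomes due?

The last day of the remediation period: 2021-03-18 + 25 days = 2021-04-12.
The date on which the withholding of payment becomes due: 90 calendar days after 2021-04-12 is 2021-07-11.

2021-07-11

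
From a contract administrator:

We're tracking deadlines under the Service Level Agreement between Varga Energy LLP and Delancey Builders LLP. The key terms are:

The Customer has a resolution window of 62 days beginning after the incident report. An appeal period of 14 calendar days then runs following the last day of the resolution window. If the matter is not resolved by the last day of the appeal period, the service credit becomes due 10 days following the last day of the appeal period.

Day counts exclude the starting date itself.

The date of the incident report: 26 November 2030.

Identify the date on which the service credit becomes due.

Adding 62 calendar days to 26 November 2030 gives 27 January 2031, which is the last day of the resolution window.
The last day of the appeal period: 27 January 2031 + 14 days = 10 February 2031.
The date on which the service credit becomes due: 10 February 2031 + 10 days = 20 February 2031.

20 February 2031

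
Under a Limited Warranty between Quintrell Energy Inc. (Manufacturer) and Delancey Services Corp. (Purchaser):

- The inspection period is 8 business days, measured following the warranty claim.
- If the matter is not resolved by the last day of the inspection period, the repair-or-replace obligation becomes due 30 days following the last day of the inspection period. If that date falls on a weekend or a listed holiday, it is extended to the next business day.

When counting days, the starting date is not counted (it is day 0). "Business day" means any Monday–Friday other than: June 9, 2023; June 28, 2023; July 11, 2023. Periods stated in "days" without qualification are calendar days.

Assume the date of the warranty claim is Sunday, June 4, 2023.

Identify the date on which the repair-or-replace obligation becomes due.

July 17, 2023

The last day of the inspection period: counting 8 business days from Sunday, June 4, 2023 (Jun 5, Jun 6, Jun 7, Jun 8, Jun 12, Jun 13, Jun 14, Jun 15, skipping weekends and the listed holiday on Jun 9) reaches Thursday, June 15, 2023.
The date on which the repair-or-replace obligation becomes due: 30 calendar days after June 15, 2023 is July 15, 2023. That falls on a Saturday, so it rolls to the next business day, Monday, July 17, 2023.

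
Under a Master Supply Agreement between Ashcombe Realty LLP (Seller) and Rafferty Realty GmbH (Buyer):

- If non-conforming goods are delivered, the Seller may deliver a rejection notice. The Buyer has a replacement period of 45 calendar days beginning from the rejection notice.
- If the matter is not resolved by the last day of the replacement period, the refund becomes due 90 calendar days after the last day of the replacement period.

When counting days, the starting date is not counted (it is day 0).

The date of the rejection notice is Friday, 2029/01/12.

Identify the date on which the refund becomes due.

2029/05/27

Adding 45 calendar days to 2029/01/12 gives 2029/02/26, which is the last day of the replacement period.
The date on which the refund becomes due: 2029/02/26 + 90 days = 2029/05/27.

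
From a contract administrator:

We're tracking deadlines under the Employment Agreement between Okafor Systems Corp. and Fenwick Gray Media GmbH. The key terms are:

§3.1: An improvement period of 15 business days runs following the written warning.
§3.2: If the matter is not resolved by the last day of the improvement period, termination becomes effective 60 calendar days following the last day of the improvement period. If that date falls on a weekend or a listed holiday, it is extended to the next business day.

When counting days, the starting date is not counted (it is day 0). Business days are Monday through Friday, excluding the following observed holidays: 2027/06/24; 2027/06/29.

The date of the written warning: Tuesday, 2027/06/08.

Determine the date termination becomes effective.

2027/08/30

From Tuesday, 2027/06/08, 15 business days (Jun 9, Jun 10, Jun 11, Jun 14, …, Jun 28, Jun 30, Jul 1, skipping weekends and the listed holidays on Jun 24, Jun 29) brings us to Thursday, 2027/07/01, which is the last day of the improvement period.
Adding 60 calendar days to 2027/07/01 gives 2027/08/30, which is the date termination becomes effective. 2027/08/30 is a Monday and is not a listed holiday, so no roll-forward applies.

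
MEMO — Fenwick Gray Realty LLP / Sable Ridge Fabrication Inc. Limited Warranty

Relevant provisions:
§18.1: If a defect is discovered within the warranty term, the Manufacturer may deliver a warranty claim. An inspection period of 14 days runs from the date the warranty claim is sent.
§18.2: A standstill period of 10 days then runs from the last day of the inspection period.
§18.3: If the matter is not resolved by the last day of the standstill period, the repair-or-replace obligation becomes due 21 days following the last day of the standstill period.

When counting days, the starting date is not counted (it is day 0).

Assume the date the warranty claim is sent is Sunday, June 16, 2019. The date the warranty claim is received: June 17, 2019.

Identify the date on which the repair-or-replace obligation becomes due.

July 31, 2019

The last day of the inspection period: 14 calendar days after June 16, 2019 is June 30, 2019.
The last day of the standstill period: June 30, 2019 + 10 days = July 10, 2019.
Adding 21 calendar days to July 10, 2019 gives July 31, 2019, which is the date on which the repair-or-replace obligation becomes due.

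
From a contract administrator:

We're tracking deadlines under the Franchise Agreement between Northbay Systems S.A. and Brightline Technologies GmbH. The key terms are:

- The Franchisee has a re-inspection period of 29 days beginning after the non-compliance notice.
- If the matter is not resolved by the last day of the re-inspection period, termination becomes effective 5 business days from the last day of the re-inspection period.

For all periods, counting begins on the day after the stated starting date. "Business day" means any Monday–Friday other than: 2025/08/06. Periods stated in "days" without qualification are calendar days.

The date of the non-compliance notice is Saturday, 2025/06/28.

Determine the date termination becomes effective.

2025/08/01

The last day of the re-inspection period: 29 calendar days after 2025/06/28 is 2025/07/27.
The date termination becomes effective: 5 business days after Sunday, 2025/07/27, skipping weekends — Jul 28, Jul 29, Jul 30, Jul 31, Aug 1 — lands on Friday, 2025/08/01.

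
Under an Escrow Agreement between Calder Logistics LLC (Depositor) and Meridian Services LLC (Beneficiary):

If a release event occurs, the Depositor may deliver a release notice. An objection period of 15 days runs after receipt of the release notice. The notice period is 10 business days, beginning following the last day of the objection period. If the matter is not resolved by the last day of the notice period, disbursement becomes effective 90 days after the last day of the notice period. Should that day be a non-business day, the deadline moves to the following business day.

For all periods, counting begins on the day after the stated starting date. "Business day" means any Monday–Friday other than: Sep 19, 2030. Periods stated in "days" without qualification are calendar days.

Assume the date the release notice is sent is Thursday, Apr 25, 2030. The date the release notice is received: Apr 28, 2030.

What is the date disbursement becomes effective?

Aug 26, 2030

The last day of the objection period: 15 calendar days after Apr 28, 2030 is May 13, 2030.
From Monday, May 13, 2030, 10 business days (May 14, May 15, May 16, May 17, May 20, May 21, May 22, May 23, May 24, May 27, skipping weekends) brings us to Monday, May 27, 2030, which is the last day of the notice period.
The date disbursement becomes effective: 90 calendar days after May 27, 2030 is Aug 25, 2030. That falls on a Sunday, so it rolls to the next business day, Monday, Aug 26, 2030.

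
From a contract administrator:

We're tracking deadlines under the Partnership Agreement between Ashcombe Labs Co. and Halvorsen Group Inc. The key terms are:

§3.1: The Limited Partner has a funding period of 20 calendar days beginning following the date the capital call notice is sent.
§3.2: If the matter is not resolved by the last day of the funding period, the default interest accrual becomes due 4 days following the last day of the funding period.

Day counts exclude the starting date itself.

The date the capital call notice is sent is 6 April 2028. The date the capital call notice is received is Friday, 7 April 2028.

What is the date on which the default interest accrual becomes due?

30 April 2028

The last day of the funding period: 20 calendar days after 6 April 2028 is 26 April 2028.
The date on which the default interest accrual becomes due: 4 calendar days after 26 April 2028 is 30 April 2028.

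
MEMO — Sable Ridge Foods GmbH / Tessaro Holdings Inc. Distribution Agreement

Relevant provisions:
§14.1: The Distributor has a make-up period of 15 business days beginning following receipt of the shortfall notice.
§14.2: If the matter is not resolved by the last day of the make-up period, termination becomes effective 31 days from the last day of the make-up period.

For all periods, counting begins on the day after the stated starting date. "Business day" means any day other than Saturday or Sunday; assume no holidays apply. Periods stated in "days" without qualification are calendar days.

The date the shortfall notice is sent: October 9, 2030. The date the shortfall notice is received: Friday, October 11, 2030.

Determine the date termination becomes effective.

December 2, 2030

From Friday, October 11, 2030, 15 business days (Oct 14, Oct 15, Oct 16, Oct 17, …, Oct 30, Oct 31, Nov 1, skipping weekends) brings us to Friday, November 1, 2030, which is the last day of the make-up period.
Adding 31 calendar days to November 1, 2030 gives December 2, 2030, which is the date termination becomes effective.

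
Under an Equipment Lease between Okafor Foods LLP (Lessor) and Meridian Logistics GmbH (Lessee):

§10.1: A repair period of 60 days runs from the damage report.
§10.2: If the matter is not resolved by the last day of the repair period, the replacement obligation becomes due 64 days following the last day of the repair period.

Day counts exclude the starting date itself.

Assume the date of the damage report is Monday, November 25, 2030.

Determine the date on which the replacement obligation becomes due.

March 29, 2031

The last day of the repair period: 60 calendar days after November 25, 2030 is January 24, 2031.
The date on which the replacement obligation becomes due: 64 calendar days after January 24, 2031 is March 29, 2031.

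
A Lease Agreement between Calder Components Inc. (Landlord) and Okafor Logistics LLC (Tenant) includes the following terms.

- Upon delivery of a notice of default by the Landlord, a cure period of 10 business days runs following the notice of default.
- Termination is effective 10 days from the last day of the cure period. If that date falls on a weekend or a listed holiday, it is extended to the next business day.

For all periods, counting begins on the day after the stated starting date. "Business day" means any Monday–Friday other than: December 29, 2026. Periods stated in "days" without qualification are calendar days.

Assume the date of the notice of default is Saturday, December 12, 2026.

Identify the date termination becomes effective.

From Saturday, December 12, 2026, 10 business days (Dec 14, Dec 15, Dec 16, Dec 17, Dec 18, Dec 21, Dec 22, Dec 23, Dec 24, Dec 25, skipping weekends) brings us to Friday, December 25, 2026, which is the last day of the cure period.
The date termination becomes effective: December 25, 2026 + 10 days = January 4, 2027. January 4, 2027 is a Monday and is not a listed holiday, so no roll-forward applies.

January 4, 2027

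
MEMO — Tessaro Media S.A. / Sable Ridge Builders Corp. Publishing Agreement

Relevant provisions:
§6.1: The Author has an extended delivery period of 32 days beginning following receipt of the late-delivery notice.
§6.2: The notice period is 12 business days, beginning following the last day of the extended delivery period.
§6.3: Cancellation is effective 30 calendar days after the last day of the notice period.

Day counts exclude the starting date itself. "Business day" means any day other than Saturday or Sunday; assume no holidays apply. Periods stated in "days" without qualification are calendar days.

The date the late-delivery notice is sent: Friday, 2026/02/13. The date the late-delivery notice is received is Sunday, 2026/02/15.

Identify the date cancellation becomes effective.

Adding 32 calendar days to 2026/02/15 gives 2026/03/19, which is the last day of the extended delivery period.
The last day of the notice period: counting 12 business days from Thursday, 2026/03/19 (Mar 20, Mar 23, Mar 24, Mar 25, …, Apr 2, Apr 3, Apr 6, skipping weekends) reaches Monday, 2026/04/06.
The date cancellation becomes effective: 30 calendar days after 2026/04/06 is 2026/05/06.

2026/05/06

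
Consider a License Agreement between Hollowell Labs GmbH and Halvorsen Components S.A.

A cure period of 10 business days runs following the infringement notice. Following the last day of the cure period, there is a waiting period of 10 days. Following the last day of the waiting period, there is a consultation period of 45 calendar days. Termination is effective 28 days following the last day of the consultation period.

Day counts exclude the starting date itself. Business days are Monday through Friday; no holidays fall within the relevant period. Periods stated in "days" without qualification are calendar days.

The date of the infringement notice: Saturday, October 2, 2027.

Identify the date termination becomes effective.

The last day of the cure period: counting 10 business days from Saturday, October 2, 2027 (Oct 4, Oct 5, Oct 6, Oct 7, Oct 8, Oct 11, Oct 12, Oct 13, Oct 14, Oct 15, skipping weekends) reaches Friday, October 15, 2027.
The last day of the waiting period: October 15, 2027 + 10 days = October 25, 2027.
Adding 45 calendar days to October 25, 2027 gives December 9, 2027, which is the last day of the consultation period.
The date termination becomes effective: 28 calendar days after December 9, 2027 is January 6, 2028.

January 6, 2028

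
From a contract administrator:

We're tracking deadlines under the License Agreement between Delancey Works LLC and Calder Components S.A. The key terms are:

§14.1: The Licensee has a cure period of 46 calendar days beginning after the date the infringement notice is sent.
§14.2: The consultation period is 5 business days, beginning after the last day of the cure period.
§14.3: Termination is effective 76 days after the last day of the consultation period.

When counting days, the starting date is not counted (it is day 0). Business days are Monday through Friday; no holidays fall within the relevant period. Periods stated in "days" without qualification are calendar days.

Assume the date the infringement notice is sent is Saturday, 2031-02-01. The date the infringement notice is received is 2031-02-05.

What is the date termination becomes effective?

Adding 46 calendar days to 2031-02-01 gives 2031-03-19, which is the last day of the cure period.
The last day of the consultation period: 5 business days after Wednesday, 2031-03-19, skipping weekends — Mar 20, Mar 21, Mar 24, Mar 25, Mar 26 — lands on Wednesday, 2031-03-26.
The date termination becomes effective: 76 calendar days after 2031-03-26 is 2031-06-10.

2031-06-10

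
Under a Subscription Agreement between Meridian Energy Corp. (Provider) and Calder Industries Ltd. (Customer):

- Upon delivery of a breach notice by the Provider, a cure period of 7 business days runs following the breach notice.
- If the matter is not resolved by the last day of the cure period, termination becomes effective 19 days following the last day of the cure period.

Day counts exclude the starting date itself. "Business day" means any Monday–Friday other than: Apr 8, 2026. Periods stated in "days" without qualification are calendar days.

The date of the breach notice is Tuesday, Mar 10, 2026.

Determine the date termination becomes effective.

Apr 7, 2026

From Tuesday, Mar 10, 2026, 7 business days (Mar 11, Mar 12, Mar 13, Mar 16, Mar 17, Mar 18, Mar 19, skipping weekends) brings us to Thursday, Mar 19, 2026, which is the last day of the cure period.
Adding 19 calendar days to Mar 19, 2026 gives Apr 7, 2026, which is the date termination becomes effective.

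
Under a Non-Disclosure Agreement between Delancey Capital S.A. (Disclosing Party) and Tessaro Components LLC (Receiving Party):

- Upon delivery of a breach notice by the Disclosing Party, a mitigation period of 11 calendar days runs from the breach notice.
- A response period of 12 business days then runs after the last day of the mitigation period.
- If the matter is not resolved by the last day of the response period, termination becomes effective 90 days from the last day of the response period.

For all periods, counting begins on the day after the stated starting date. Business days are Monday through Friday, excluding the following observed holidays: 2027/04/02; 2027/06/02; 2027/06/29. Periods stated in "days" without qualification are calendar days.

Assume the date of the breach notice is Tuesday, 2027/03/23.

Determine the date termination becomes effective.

2027/07/19

The last day of the mitigation period: 11 calendar days after 2027/03/23 is 2027/04/03.
The last day of the response period: 12 business days after Saturday, 2027/04/03, skipping weekends — Apr 5, Apr 6, Apr 7, Apr 8, …, Apr 16, Apr 19, Apr 20 — lands on Tuesday, 2027/04/20.
The date termination becomes effective: 90 calendar days after 2027/04/20 is 2027/07/19.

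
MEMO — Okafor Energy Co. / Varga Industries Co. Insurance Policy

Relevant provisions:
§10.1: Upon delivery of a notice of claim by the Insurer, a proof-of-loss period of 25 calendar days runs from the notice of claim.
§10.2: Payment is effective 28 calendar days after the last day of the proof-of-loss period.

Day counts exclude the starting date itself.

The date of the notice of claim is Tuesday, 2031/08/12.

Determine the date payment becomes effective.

The last day of the proof-of-loss period: 2031/08/12 + 25 days = 2031/09/06.
The date payment becomes effective: 2031/09/06 + 28 days = 2031/10/04.

2031/10/04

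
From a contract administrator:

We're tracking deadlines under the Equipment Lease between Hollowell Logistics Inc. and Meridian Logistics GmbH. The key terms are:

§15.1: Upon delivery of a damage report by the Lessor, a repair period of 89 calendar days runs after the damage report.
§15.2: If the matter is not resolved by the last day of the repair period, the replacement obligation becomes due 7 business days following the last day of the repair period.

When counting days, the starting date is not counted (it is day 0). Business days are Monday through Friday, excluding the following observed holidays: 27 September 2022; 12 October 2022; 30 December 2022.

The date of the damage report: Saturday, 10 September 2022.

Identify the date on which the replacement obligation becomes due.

Adding 89 calendar days to 10 September 2022 gives 8 December 2022, which is the last day of the repair period.
The date on which the replacement obligation becomes due: 7 business days after Thursday, 8 December 2022, skipping weekends — Dec 9, Dec 12, Dec 13, Dec 14, Dec 15, Dec 16, Dec 19 — lands on Monday, 19 December 2022.

19 December 2022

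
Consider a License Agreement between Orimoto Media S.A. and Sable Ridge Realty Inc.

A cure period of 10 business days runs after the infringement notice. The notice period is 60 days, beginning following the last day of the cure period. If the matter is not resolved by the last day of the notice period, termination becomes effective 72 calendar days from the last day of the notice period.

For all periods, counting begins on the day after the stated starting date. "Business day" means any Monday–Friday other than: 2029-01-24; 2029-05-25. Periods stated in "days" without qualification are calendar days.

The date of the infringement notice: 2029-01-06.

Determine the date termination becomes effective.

The last day of the cure period: 10 business days after Saturday, 2029-01-06, skipping weekends — Jan 8, Jan 9, Jan 10, Jan 11, Jan 12, Jan 15, Jan 16, Jan 17, Jan 18, Jan 19 — lands on Friday, 2029-01-19.
The last day of the notice period: 60 calendar days after 2029-01-19 is 2029-03-20.
The date termination becomes effective: 2029-03-20 + 72 days = 2029-05-31.

2029-05-31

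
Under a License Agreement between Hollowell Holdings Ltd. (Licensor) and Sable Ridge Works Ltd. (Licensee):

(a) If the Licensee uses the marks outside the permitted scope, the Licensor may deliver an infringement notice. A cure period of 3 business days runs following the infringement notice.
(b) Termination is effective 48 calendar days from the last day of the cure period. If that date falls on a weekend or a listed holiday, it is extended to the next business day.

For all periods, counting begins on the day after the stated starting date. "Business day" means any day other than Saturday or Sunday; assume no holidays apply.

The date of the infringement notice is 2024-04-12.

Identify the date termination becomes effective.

The last day of the cure period: 3 business days after Friday, 2024-04-12, skipping weekends — Apr 15, Apr 16, Apr 17 — lands on Wednesday, 2024-04-17.
The date termination becomes effective: 2024-04-17 + 48 days = 2024-06-04. 2024-06-04 is a Tuesday, so no roll-forward applies.

2024-06-04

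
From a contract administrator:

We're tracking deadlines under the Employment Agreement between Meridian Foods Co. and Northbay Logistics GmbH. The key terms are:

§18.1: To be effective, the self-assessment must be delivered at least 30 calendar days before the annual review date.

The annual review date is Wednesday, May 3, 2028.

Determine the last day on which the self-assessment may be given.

April 3, 2028

May 3, 2028 minus 30 days is April 3, 2028.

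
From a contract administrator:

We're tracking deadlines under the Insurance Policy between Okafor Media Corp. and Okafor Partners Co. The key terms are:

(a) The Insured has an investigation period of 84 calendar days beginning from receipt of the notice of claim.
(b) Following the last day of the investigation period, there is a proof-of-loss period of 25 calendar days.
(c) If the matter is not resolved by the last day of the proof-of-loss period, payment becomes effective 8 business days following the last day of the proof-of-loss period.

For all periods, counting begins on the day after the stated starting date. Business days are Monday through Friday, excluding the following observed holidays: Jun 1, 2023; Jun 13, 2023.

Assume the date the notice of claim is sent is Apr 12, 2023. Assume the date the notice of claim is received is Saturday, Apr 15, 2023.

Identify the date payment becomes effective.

Aug 14, 2023

Adding 84 calendar days to Apr 15, 2023 gives Jul 8, 2023, which is the last day of the investigation period.
Adding 25 calendar days to Jul 8, 2023 gives Aug 2, 2023, which is the last day of the proof-of-loss period.
From Wednesday, Aug 2, 2023, 8 business days (Aug 3, Aug 4, Aug 7, Aug 8, Aug 9, Aug 10, Aug 11, Aug 14, skipping weekends) brings us to Monday, Aug 14, 2023, which is the date payment becomes effective.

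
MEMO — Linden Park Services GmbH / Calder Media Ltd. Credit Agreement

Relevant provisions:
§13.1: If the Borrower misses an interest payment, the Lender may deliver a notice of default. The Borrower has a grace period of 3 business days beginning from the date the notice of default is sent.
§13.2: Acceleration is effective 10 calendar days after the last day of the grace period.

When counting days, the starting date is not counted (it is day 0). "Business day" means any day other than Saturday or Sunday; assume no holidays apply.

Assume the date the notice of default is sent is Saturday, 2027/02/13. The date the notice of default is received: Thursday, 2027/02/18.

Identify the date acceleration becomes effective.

2027/02/27

The last day of the grace period: 3 business days after Saturday, 2027/02/13, skipping weekends — Feb 15, Feb 16, Feb 17 — lands on Wednesday, 2027/02/17.
The date acceleration becomes effective: 2027/02/17 + 10 days = 2027/02/27.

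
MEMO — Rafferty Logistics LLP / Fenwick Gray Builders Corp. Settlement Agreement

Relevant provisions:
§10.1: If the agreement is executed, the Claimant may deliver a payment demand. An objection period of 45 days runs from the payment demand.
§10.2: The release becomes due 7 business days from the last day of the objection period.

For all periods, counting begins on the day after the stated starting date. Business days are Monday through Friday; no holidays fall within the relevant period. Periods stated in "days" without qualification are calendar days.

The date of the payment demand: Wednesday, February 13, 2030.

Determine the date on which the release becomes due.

April 9, 2030

The last day of the objection period: February 13, 2030 + 45 days = March 30, 2030.
From Saturday, March 30, 2030, 7 business days (Apr 1, Apr 2, Apr 3, Apr 4, Apr 5, Apr 8, Apr 9, skipping weekends) brings us to Tuesday, April 9, 2030, which is the date on which the release becomes due.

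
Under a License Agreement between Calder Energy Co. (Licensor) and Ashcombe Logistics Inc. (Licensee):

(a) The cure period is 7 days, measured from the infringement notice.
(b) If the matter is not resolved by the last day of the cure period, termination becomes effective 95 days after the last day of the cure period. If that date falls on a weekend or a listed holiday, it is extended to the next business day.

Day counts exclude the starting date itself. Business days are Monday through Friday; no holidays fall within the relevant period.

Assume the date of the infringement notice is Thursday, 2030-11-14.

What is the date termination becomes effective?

The last day of the cure period: 2030-11-14 + 7 days = 2030-11-21.
The date termination becomes effective: 95 calendar days after 2030-11-21 is 2031-02-24. 2031-02-24 is a Monday, so no roll-forward applies.

2031-02-24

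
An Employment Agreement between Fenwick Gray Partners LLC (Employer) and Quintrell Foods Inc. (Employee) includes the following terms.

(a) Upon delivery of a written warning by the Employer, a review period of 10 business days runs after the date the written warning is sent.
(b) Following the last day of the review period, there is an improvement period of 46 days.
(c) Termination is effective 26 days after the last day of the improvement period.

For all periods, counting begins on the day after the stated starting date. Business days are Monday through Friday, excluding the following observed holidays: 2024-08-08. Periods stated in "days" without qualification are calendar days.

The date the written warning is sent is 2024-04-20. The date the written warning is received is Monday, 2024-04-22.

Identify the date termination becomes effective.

The last day of the review period: 10 business days after Saturday, 2024-04-20, skipping weekends — Apr 22, Apr 23, Apr 24, Apr 25, Apr 26, Apr 29, Apr 30, May 1, May 2, May 3 — lands on Friday, 2024-05-03.
Adding 46 calendar days to 2024-05-03 gives 2024-06-18, which is the last day of the improvement period.
The date termination becomes effective: 26 calendar days after 2024-06-18 is 2024-07-14.

2024-07-14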